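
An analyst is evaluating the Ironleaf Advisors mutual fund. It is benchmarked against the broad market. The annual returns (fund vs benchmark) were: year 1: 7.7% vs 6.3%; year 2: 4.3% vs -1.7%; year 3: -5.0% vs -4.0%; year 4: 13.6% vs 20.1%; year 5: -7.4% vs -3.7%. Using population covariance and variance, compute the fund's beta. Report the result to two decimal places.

0.76

r̄p = 2.6400%,  r̄m = 3.4000%
Cov = Σ(rp − r̄p)(rm − r̄m) / 5 = 63.4120
Var(rm) = Σ(rm − r̄m)² / 5 = 83.6960
β = Cov / Var = 63.4120 / 83.6960 = 0.7576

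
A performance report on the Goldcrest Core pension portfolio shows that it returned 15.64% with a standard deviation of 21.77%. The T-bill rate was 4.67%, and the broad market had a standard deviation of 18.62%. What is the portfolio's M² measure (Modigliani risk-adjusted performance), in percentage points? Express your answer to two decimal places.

Sharpe = (Rp − Rf) / σp = (15.64% − 4.67%) / 21.77% = 0.5039
M² = Rf + Sharpe × σm = 4.67% + 0.5039 × 18.62% = 14.0526%

14.05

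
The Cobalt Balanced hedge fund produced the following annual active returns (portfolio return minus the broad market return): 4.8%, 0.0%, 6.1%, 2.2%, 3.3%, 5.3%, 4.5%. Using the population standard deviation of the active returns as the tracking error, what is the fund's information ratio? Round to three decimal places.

1.933

μ = (4.8 + 0 + 6.1 + 2.2 + 3.3 + 5.3 + 4.5) / 7 = 3.7429%
Σ(r − μ)² = 26.2571; population σ = √(26.2571/7) = 1.9368%
IR = μ / tracking error = 3.7429 / 1.9368 = 1.9325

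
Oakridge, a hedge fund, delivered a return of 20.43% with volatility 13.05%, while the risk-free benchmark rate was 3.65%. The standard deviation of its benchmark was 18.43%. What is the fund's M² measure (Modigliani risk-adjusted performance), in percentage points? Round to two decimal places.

27.35

Sharpe = (Rp − Rf) / σp = (20.43% − 3.65%) / 13.05% = 1.2858
M² = Rf + Sharpe × σm = 3.65% + 1.2858 × 18.43% = 27.3473%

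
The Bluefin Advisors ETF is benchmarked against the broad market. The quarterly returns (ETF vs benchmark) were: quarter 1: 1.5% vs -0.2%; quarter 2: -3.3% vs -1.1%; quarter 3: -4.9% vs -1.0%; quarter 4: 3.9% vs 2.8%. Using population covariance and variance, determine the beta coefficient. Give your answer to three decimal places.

r̄p = -0.7000%,  r̄m = 0.1250%
Cov = Σ(rp − r̄p)(rm − r̄m) / 4 = 4.8750
Var(rm) = Σ(rm − r̄m)² / 4 = 2.5069
β = Cov / Var = 4.8750 / 2.5069 = 1.9446

1.945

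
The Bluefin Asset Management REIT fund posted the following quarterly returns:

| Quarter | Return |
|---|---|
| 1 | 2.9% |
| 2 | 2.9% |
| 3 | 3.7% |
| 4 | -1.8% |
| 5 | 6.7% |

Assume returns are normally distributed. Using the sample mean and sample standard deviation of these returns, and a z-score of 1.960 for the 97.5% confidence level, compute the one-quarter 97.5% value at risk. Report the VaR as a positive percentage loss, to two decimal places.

3.09

μ = (2.9 + 2.9 + 3.7 − 1.8 + 6.7) / 5 = 2.8800%
Σ(r − μ)² = (2.9 − 2.8800)² + (2.9 − 2.8800)² + (3.7 − 2.8800)² + … = 37.1680
σ = √[37.1680 / 4] = 3.0483%
VaR = −(μ − z·σ) = −(2.8800 − 1.960 × 3.0483) = −(-3.0947) = 3.0947%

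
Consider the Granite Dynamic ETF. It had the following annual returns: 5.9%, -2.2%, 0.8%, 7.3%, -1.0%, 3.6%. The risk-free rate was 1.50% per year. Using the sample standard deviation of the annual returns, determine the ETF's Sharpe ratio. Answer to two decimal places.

μ = (5.9 − 2.2 + 0.8 + 7.3 − 1 + 3.6) / 6 = 2.4000%
Σ(r − μ)² = 72.9800; sample σ = √(72.9800/5) = 3.8205%
Sharpe = (μ − rf) / σ = (2.4000 − 1.5) / 3.8205 = 0.9000 / 3.8205 = 0.2356

0.24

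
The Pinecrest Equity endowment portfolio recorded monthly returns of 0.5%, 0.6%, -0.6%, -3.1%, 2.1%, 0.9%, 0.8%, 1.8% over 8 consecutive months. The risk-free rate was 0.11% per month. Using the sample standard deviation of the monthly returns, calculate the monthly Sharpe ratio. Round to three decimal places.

r̄ = (0.5 + 0.6 − 0.6 − 3.1 + 2.1 + 0.9 + 0.8 + 1.8) / 8 = 0.3750%
Sample std dev = √[18.5550 / 7] = 1.6281%
Sharpe = (r̄ − rf) / σ = (0.3750 − 0.11) / 1.6281 = 0.2650 / 1.6281 = 0.1628

0.163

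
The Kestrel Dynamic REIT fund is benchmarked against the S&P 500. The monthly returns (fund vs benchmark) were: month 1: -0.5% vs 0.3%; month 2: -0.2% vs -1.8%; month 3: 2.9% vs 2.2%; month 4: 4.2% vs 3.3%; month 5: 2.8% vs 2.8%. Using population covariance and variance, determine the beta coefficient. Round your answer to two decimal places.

0.89

r̄p = 1.8400%,  r̄m = 1.3600%
Cov = Σ(rp − r̄p)(rm − r̄m) / 5 = 3.1556
Var(rm) = Σ(rm − r̄m)² / 5 = 3.5304
β = Cov / Var = 3.1556 / 3.5304 = 0.8938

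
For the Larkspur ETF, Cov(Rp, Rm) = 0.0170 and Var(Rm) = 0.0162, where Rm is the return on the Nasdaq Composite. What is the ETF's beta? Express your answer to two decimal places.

β = Cov(Rp, Rm) / Var(Rm) = 0.0170 / 0.0162 = 1.0494

1.05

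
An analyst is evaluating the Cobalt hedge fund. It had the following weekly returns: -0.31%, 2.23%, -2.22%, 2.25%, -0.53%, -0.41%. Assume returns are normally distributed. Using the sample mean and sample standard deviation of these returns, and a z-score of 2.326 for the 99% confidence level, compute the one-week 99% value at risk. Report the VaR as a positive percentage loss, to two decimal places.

Mean return r̄ = 1.010 / 6 = 0.1683%
Σ(r − r̄)² = 15.3389; sample σ = √(15.3389/5) = 1.7515%
VaR = −(r̄ − z·σ) = −(0.1683 − 2.326 × 1.7515) = −(-3.9057) = 3.9057%

3.91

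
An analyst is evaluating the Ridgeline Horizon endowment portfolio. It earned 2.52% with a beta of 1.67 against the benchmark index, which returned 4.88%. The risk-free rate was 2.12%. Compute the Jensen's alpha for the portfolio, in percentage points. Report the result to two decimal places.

CAPM expected return = Rf + β(Rm − Rf) = 2.12% + 1.67 × (4.88% − 2.12%) = 2.12 + 1.67 × 2.76 = 6.7292%
Jensen's α = Rp − E[R] = 2.52% − 6.7292% = -4.2092

-4.21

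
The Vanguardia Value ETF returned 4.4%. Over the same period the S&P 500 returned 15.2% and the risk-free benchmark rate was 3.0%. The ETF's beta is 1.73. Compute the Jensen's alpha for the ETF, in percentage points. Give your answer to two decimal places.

-19.71

CAPM expected return = Rf + β(Rm − Rf) = 3.0% + 1.73 × (15.2% − 3.0%) = 3 + 1.73 × 12.20 = 24.1060%
Jensen's α = Rp − E[R] = 4.4% − 24.1060% = -19.7060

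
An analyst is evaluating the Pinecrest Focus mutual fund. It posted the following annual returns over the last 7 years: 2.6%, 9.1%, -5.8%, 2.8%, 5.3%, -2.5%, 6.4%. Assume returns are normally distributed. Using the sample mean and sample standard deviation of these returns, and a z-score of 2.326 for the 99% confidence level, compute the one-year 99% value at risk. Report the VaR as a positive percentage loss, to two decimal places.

Mean return r̄ = 17.90 / 7 = 2.5571%
Σ(r − r̄)² = 160.5771; sample σ = √(160.5771/6) = 5.1733%
VaR = −(r̄ − z·σ) = −(2.5571 − 2.326 × 5.1733) = −(-9.4760) = 9.4760%

9.48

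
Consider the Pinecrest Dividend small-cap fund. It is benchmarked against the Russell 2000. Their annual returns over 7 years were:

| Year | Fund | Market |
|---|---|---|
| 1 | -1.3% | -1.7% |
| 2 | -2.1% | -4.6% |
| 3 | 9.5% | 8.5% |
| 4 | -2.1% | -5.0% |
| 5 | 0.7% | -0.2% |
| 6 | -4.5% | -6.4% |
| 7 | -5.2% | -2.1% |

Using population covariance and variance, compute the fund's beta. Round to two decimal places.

0.91

r̄p = -0.7143%,  r̄m = -1.6429%
Cov = Σ(rp − r̄p)(rm − r̄m) / 7 = 19.2122
Var(rm) = Σ(rm − r̄m)² / 7 = 21.1167
β = Cov / Var = 19.2122 / 21.1167 = 0.9098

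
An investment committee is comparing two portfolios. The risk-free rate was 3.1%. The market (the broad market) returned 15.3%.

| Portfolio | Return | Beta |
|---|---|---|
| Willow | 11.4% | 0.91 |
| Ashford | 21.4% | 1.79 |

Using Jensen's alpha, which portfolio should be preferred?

Willow

Willow: α = 11.4% − [3.1% + 0.91 × (15.3% − 3.1%)] = -2.802
Ashford: α = 21.4% − [3.1% + 1.79 × (15.3% − 3.1%)] = -3.538
Highest: Willow (-2.802).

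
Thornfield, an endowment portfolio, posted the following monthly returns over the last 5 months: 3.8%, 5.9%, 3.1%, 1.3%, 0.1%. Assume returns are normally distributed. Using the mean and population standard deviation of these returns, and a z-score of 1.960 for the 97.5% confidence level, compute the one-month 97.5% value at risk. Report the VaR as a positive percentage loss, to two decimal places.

Mean return μ = 14.20 / 5 = 2.8400%
Population σ = √[Σ(r − μ)² / 5] = √[20.2320 / 5] = √4.0464 = 2.0116%
VaR = −(μ − z·σ) = −(2.8400 − 1.960 × 2.0116) = −(-1.1027) = 1.1027%

1.10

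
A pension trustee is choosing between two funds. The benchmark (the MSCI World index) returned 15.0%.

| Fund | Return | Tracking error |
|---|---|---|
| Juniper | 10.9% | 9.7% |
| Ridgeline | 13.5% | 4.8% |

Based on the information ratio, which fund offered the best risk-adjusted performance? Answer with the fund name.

Ridgeline

Juniper: IR = (10.9% − 15.0%) / 9.7% = -0.423
Ridgeline: IR = (13.5% − 15.0%) / 4.8% = -0.313
Highest: Ridgeline (-0.313).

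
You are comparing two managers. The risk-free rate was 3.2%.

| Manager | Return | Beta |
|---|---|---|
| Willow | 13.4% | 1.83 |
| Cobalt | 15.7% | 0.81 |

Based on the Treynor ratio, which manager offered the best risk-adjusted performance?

Cobalt

Willow: Treynor = (13.4% − 3.2%) / 1.83 = 5.574
Cobalt: Treynor = (15.7% − 3.2%) / 0.81 = 15.432
Highest: Cobalt (15.432).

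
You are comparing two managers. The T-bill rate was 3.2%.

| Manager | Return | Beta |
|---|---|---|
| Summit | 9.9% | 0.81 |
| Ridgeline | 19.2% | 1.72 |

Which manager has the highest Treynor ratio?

Ridgeline

Summit: Treynor = (9.9% − 3.2%) / 0.81 = 8.272
Ridgeline: Treynor = (19.2% − 3.2%) / 1.72 = 9.302
Highest: Ridgeline (9.302).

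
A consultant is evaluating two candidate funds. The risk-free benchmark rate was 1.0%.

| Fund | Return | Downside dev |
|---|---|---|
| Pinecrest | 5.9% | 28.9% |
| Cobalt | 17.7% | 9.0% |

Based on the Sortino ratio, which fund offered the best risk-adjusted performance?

Pinecrest: Sortino ratio = (5.9% − 1.0%) / 28.9% = 0.170
Cobalt: Sortino ratio = (17.7% − 1.0%) / 9.0% = 1.856
Highest: Cobalt (1.856).

Cobalt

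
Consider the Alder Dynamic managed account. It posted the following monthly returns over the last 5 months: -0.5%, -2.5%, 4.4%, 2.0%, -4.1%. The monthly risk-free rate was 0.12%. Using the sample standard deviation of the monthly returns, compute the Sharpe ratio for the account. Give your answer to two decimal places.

r̄ = (-0.5 − 2.5 + 4.4 + 2 − 4.1) / 5 = -0.1400%
Sample std dev = √[46.5720 / 4] = 3.4122%
Sharpe = (r̄ − rf) / σ = (-0.1400 − 0.12) / 3.4122 = -0.2600 / 3.4122 = -0.0762

-0.08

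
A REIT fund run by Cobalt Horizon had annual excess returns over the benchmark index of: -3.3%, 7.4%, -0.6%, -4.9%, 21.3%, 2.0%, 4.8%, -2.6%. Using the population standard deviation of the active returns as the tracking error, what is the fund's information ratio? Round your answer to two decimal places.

μ = (-3.3 + 7.4 − 0.6 − 4.9 + 21.3 + 2 + 4.8 − 2.6) / 8 = 3.0125%
Σ(r − μ)² = 504.9088; population σ = √(504.9088/8) = 7.9444%
IR = μ / tracking error = 3.0125 / 7.9444 = 0.3792

0.38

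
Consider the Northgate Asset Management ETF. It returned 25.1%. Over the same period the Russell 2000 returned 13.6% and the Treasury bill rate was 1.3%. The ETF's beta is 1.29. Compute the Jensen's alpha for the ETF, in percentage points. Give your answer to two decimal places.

CAPM expected return = Rf + β(Rm − Rf) = 1.3% + 1.29 × (13.6% − 1.3%) = 1.3 + 1.29 × 12.30 = 17.1670%
Jensen's α = Rp − E[R] = 25.1% − 17.1670% = 7.9330

7.93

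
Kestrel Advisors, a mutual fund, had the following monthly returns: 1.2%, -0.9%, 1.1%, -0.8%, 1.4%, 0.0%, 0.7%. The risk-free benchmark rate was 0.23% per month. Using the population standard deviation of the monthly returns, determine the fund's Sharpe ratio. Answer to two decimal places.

μ = (1.2 − 0.9 + 1.1 − 0.8 + 1.4 + 0 + 0.7) / 7 = 0.3857%
Population σ = √[Σ(r − μ)² / 7] = √[5.5086 / 7] = √0.7869 = 0.8871%
Sharpe = (μ − rf) / σ = (0.3857 − 0.23) / 0.8871 = 0.1557 / 0.8871 = 0.1755

0.18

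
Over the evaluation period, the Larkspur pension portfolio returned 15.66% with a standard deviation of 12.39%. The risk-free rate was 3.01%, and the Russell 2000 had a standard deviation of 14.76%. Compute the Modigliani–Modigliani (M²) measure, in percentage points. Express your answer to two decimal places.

18.08

Sharpe = (Rp − Rf) / σp = (15.66% − 3.01%) / 12.39% = 1.0210
M² = Rf + Sharpe × σm = 3.01% + 1.0210 × 14.76% = 18.0800%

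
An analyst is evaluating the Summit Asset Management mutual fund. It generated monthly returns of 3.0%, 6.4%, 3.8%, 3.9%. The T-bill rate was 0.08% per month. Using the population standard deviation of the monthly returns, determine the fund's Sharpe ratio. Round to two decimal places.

r̄ = (3 + 6.4 + 3.8 + 3.9) / 4 = 4.2750%
Σ(r − r̄)² = 6.5075; population σ = √(6.5075/4) = 1.2755%
Sharpe = (r̄ − rf) / σ = (4.2750 − 0.08) / 1.2755 = 4.1950 / 1.2755 = 3.2889

3.29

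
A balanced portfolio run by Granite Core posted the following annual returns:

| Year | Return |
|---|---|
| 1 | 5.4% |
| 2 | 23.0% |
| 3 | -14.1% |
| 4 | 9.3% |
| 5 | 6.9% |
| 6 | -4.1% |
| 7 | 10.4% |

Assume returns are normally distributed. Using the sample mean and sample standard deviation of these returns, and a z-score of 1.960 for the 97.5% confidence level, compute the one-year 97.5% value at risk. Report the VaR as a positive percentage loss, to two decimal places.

Mean return r̄ = 36.80 / 7 = 5.2571%
Sample σ = √[Σ(r − r̄)² / 6] = √[822.5771 / 6] = √137.0962 = 11.7088%
VaR = −(r̄ − z·σ) = −(5.2571 − 1.960 × 11.7088) = −(-17.6921) = 17.6921%

17.69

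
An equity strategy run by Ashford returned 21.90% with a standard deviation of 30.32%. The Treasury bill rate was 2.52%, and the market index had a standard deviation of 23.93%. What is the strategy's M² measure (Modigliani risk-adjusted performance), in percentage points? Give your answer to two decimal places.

17.82

Sharpe = (Rp − Rf) / σp = (21.90% − 2.52%) / 30.32% = 0.6392
M² = Rf + Sharpe × σm = 2.52% + 0.6392 × 23.93% = 17.8161%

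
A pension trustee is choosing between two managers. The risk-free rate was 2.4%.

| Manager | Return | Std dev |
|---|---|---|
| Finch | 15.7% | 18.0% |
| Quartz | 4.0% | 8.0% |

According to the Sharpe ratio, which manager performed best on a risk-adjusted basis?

Finch

Finch: Sharpe ratio = (15.7% − 2.4%) / 18.0% = 0.739
Quartz: Sharpe ratio = (4.0% − 2.4%) / 8.0% = 0.200
Highest: Finch (0.739).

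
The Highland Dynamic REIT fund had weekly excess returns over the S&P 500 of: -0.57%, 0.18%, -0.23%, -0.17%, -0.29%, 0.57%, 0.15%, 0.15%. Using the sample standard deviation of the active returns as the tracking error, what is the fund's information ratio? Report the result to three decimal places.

μ = (-0.57 + 0.18 − 0.23 − 0.17 − 0.29 + 0.57 + 0.15 + 0.15) / 8 = -0.210 / 8 = -0.0263%
Sample std dev = √[0.8876 / 7] = 0.3561%
IR = μ / tracking error = -0.0263 / 0.3561 = -0.0739

-0.074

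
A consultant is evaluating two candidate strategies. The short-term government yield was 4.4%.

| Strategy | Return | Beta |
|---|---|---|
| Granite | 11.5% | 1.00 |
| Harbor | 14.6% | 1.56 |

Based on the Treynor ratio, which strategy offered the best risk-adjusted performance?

Granite

Granite: Treynor = (11.5% − 4.4%) / 1.00 = 7.100
Harbor: Treynor = (14.6% − 4.4%) / 1.56 = 6.538
Highest: Granite (7.100).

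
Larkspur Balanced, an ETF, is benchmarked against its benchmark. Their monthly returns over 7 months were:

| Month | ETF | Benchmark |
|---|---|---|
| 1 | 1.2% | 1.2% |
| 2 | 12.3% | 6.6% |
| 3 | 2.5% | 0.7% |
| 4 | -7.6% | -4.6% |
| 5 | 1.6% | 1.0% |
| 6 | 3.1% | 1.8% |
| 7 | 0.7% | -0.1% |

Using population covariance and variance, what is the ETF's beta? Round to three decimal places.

1.754

r̄p = 1.9714%,  r̄m = 0.9429%
Cov = Σ(rp − r̄p)(rm − r̄m) / 7 = 16.2041
Var(rm) = Σ(rm − r̄m)² / 7 = 9.2396
β = Cov / Var = 16.2041 / 9.2396 = 1.7538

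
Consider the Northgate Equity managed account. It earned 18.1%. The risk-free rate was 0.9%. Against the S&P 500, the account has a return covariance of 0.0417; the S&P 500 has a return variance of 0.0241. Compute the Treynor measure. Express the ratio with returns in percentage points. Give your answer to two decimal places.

9.94

β = Cov / Var = 0.0417 / 0.0241 = 1.7303
Treynor = (Rp − Rf) / β = (18.1% − 0.9%) / 1.7303 = 17.20 / 1.7303 = 9.9405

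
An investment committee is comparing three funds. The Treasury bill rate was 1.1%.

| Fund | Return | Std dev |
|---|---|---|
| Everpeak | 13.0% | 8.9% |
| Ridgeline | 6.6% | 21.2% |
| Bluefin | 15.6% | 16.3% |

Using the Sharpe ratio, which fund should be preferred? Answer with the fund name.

Everpeak

Everpeak: Sharpe ratio = (13.0% − 1.1%) / 8.9% = 1.337
Ridgeline: Sharpe ratio = (6.6% − 1.1%) / 21.2% = 0.259
Bluefin: Sharpe ratio = (15.6% − 1.1%) / 16.3% = 0.890
Highest: Everpeak (1.337).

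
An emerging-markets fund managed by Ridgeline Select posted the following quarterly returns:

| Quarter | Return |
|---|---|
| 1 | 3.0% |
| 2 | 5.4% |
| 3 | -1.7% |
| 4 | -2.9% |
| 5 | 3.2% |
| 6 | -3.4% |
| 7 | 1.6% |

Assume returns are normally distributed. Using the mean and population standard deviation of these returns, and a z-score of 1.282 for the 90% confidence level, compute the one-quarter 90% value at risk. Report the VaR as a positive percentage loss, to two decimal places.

μ = (3 + 5.4 − 1.7 − 2.9 + 3.2 − 3.4 + 1.6) / 7 = 5.20 / 7 = 0.7429%
Population σ = √[Σ(r − μ)² / 7] = √[69.9571 / 7] = √9.9939 = 3.1613%
VaR = −(μ − z·σ) = −(0.7429 − 1.282 × 3.1613) = −(-3.3099) = 3.3099%

3.31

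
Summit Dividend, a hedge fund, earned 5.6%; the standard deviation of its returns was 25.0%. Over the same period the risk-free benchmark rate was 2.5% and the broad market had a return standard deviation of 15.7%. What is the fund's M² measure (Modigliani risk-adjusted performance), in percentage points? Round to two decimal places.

4.45

Sharpe = (Rp − Rf) / σp = (5.6% − 2.5%) / 25.0% = 0.1240
M² = Rf + Sharpe × σm = 2.5% + 0.1240 × 15.7% = 4.4468%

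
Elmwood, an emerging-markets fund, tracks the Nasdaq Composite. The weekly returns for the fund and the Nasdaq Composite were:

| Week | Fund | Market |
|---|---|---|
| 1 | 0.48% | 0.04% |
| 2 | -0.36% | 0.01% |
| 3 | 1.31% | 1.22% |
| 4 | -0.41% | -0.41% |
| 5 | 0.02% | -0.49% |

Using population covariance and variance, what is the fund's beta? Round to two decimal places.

r̄p = 0.2080%,  r̄m = 0.0740%
Cov = Σ(rp − r̄p)(rm − r̄m) / 5 = 0.3390
Var(rm) = Σ(rm − r̄m)² / 5 = 0.3742
β = Cov / Var = 0.3390 / 0.3742 = 0.9059

0.91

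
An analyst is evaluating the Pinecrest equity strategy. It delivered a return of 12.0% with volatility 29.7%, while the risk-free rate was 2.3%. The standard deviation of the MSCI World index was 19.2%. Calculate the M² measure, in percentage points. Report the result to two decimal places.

Sharpe = (Rp − Rf) / σp = (12.0% − 2.3%) / 29.7% = 0.3266
M² = Rf + Sharpe × σm = 2.3% + 0.3266 × 19.2% = 8.5707%

8.57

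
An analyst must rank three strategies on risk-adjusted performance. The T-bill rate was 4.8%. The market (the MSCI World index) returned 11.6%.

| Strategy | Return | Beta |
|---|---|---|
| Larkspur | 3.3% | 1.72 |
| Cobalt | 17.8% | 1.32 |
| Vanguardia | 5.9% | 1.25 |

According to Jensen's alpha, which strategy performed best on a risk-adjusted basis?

Cobalt

Larkspur: α = 3.3% − [4.8% + 1.72 × (11.6% − 4.8%)] = -13.196
Cobalt: α = 17.8% − [4.8% + 1.32 × (11.6% − 4.8%)] = 4.024
Vanguardia: α = 5.9% − [4.8% + 1.25 × (11.6% − 4.8%)] = -7.400
Highest: Cobalt (4.024).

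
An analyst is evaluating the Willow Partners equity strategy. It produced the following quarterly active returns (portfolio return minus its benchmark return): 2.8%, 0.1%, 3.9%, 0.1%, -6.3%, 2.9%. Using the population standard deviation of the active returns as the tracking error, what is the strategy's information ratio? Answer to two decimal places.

μ = (2.8 + 0.1 + 3.9 + 0.1 − 6.3 + 2.9) / 6 = 0.5833%
Population std dev = √[69.1283 / 6] = 3.3943%
IR = μ / tracking error = 0.5833 / 3.3943 = 0.1718

0.17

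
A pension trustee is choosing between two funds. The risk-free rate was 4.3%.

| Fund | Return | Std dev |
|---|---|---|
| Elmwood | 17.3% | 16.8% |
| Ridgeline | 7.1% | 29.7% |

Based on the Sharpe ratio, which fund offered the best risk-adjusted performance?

Elmwood

Elmwood: Sharpe ratio = (17.3% − 4.3%) / 16.8% = 0.774
Ridgeline: Sharpe ratio = (7.1% − 4.3%) / 29.7% = 0.094
Highest: Elmwood (0.774).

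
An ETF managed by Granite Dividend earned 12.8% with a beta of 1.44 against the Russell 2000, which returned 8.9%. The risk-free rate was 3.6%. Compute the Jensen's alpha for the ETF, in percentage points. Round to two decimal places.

1.57

CAPM expected return = Rf + β(Rm − Rf) = 3.6% + 1.44 × (8.9% − 3.6%) = 3.6 + 1.44 × 5.30 = 11.2320%
Jensen's α = Rp − E[R] = 12.8% − 11.2320% = 1.5680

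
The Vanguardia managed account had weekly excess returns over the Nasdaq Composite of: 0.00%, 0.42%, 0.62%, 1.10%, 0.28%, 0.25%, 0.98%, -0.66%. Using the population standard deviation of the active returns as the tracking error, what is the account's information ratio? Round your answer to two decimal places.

r̄ = (0 + 0.42 + 0.62 + 1.1 + 0.28 + 0.25 + 0.98 − 0.66) / 8 = 0.3738%
Σ(r − r̄)² = 2.1902; population σ = √(2.1902/8) = 0.5232%
IR = r̄ / tracking error = 0.3738 / 0.5232 = 0.7144

0.71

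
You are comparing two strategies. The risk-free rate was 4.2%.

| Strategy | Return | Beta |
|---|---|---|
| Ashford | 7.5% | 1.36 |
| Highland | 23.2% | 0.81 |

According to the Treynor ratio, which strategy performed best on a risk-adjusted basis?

Highland

Ashford: Treynor = (7.5% − 4.2%) / 1.36 = 2.426
Highland: Treynor = (23.2% − 4.2%) / 0.81 = 23.457
Highest: Highland (23.457).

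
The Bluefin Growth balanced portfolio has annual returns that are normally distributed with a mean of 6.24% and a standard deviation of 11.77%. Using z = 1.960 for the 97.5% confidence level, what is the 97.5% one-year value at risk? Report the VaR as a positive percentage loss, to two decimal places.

VaR (as % loss) = −(μ − z·σ) = −(6.24% − 1.960 × 11.77%) = −(-16.8292%) = 16.8292%

16.83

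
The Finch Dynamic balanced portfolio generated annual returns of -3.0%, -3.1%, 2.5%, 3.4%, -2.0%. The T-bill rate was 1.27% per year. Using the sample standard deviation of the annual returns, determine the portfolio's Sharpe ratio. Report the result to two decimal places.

r̄ = (-3 − 3.1 + 2.5 + 3.4 − 2) / 5 = -0.4400%
Σ(r − r̄)² = 39.4520; sample σ = √(39.4520/4) = 3.1405%
Sharpe = (r̄ − rf) / σ = (-0.4400 − 1.27) / 3.1405 = -1.7100 / 3.1405 = -0.5445

-0.54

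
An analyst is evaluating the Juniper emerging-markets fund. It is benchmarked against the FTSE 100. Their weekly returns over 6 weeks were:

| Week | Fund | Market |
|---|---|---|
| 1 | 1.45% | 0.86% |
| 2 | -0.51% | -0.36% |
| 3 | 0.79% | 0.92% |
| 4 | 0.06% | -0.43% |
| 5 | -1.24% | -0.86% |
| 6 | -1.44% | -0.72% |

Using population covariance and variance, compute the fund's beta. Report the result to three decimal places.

1.338

r̄p = -0.1483%,  r̄m = -0.0983%
Cov = Σ(rp − r̄p)(rm − r̄m) / 6 = 0.6912
Var(rm) = Σ(rm − r̄m)² / 6 = 0.5167
β = Cov / Var = 0.6912 / 0.5167 = 1.3377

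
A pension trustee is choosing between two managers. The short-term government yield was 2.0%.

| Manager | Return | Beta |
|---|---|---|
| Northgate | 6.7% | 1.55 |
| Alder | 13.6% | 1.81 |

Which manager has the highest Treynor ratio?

Alder

Northgate: Treynor = (6.7% − 2.0%) / 1.55 = 3.032
Alder: Treynor = (13.6% − 2.0%) / 1.81 = 6.409
Highest: Alder (6.409).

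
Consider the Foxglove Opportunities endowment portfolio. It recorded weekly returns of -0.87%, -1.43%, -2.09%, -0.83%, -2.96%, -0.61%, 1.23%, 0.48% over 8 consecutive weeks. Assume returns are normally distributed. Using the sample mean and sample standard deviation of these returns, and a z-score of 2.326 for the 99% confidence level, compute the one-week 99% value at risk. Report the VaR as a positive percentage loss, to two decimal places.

3.99

Mean return r̄ = -7.080 / 8 = -0.8850%
Sample std dev = √[12.4700 / 7] = 1.3347%
VaR = −(r̄ − z·σ) = −(-0.8850 − 2.326 × 1.3347) = −(-3.9895) = 3.9895%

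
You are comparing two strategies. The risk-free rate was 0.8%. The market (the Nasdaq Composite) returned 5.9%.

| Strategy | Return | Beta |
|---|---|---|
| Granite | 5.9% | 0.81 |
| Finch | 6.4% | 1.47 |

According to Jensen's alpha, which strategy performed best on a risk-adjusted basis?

Granite

Granite: α = 5.9% − [0.8% + 0.81 × (5.9% − 0.8%)] = 0.969
Finch: α = 6.4% − [0.8% + 1.47 × (5.9% − 0.8%)] = -1.897
Highest: Granite (0.969).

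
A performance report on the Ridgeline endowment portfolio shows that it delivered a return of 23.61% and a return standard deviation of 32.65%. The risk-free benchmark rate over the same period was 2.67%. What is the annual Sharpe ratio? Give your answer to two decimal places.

0.64

Sharpe = (Rp − Rf) / σp = (23.61% − 2.67%) / 32.65% = 20.94% / 32.65% = 0.6413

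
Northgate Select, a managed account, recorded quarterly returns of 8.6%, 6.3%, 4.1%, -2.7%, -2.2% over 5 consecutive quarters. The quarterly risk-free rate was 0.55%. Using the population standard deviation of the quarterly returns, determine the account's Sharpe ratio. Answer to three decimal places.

0.501

Mean return μ = 14.10 / 5 = 2.8200%
Σ(r − μ)² = (8.6 − 2.8200)² + (6.3 − 2.8200)² + (4.1 − 2.8200)² + … = 102.8280
σ = √[102.8280 / 5] = 4.5349%
Sharpe = (μ − rf) / σ = (2.8200 − 0.55) / 4.5349 = 2.2700 / 4.5349 = 0.5006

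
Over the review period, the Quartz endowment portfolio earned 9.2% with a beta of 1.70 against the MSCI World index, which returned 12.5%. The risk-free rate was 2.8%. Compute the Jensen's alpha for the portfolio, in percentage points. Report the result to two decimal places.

-10.09

CAPM expected return = Rf + β(Rm − Rf) = 2.8% + 1.70 × (12.5% − 2.8%) = 2.8 + 1.70 × 9.70 = 19.2900%
Jensen's α = Rp − E[R] = 9.2% − 19.2900% = -10.0900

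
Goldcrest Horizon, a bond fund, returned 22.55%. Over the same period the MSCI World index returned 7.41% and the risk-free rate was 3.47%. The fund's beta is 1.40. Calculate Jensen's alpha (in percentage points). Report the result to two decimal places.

CAPM expected return = Rf + β(Rm − Rf) = 3.47% + 1.40 × (7.41% − 3.47%) = 3.47 + 1.40 × 3.94 = 8.9860%
Jensen's α = Rp − E[R] = 22.55% − 8.9860% = 13.5640

13.56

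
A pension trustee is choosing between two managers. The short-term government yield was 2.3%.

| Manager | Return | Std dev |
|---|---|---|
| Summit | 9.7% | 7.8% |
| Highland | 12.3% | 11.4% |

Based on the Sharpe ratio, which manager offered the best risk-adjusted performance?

Summit: Sharpe ratio = (9.7% − 2.3%) / 7.8% = 0.949
Highland: Sharpe ratio = (12.3% − 2.3%) / 11.4% = 0.877
Highest: Summit (0.949).

Summit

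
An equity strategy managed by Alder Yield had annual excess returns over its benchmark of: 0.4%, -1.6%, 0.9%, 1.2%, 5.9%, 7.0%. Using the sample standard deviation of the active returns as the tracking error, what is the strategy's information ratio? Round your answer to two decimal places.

0.68

μ = (0.4 − 1.6 + 0.9 + 1.2 + 5.9 + 7) / 6 = 13.80 / 6 = 2.3000%
Sample σ = √[Σ(r − μ)² / 5] = √[57.0400 / 5] = √11.4080 = 3.3776%
IR = μ / tracking error = 2.3000 / 3.3776 = 0.6810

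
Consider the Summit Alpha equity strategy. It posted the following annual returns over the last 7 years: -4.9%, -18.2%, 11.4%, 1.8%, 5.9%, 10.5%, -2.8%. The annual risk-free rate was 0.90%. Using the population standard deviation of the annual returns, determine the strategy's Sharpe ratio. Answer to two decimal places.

-0.04

r̄ = (-4.9 − 18.2 + 11.4 + 1.8 + 5.9 + 10.5 − 2.8) / 7 = 3.70 / 7 = 0.5286%
Population σ = √[Σ(r − r̄)² / 7] = √[639.3943 / 7] = √91.3420 = 9.5573%
Sharpe = (r̄ − rf) / σ = (0.5286 − 0.9) / 9.5573 = -0.3714 / 9.5573 = -0.0389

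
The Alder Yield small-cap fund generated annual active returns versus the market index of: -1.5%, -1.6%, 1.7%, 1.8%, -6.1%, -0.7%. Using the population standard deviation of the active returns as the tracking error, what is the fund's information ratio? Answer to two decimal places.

-0.40

μ = (-1.5 − 1.6 + 1.7 + 1.8 − 6.1 − 0.7) / 6 = -1.0667%
Σ(r − μ)² = 41.8133; population σ = √(41.8133/6) = 2.6399%
IR = μ / tracking error = -1.0667 / 2.6399 = -0.4041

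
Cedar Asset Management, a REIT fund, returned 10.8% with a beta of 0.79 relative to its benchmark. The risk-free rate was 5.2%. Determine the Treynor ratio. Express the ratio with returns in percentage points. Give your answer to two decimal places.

7.09

Treynor = (Rp − Rf) / β = (10.8% − 5.2%) / 0.79 = 5.60 / 0.79 = 7.0886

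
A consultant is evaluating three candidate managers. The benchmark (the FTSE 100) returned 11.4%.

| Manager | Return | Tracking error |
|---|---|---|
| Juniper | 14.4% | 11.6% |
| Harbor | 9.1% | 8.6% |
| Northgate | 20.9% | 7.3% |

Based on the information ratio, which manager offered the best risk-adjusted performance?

Northgate

Juniper: IR = (14.4% − 11.4%) / 11.6% = 0.259
Harbor: IR = (9.1% − 11.4%) / 8.6% = -0.267
Northgate: IR = (20.9% − 11.4%) / 7.3% = 1.301
Highest: Northgate (1.301).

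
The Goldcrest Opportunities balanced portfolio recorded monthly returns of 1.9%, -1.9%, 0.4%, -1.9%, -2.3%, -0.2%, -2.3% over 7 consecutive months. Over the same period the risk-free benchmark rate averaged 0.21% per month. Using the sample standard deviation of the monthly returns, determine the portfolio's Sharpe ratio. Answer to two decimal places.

Mean return r̄ = -6.30 / 7 = -0.9000%
Σ(r − r̄)² = (1.9 − (-0.9000))² + (-1.9 − (-0.9000))² + (0.4 − (-0.9000))² + … = 15.9400
sample σ = √(15.9400 / 6) = √2.6567 = 1.6299%
Sharpe = (r̄ − rf) / σ = (-0.9000 − 0.21) / 1.6299 = -1.1100 / 1.6299 = -0.6810

-0.68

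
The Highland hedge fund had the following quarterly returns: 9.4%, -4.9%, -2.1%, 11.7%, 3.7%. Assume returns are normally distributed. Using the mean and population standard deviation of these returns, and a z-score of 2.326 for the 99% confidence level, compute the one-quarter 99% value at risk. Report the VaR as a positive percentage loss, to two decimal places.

11.30

Mean return μ = 17.80 / 5 = 3.5600%
Σ(r − μ)² = 203.9920; population σ = √(203.9920/5) = 6.3874%
VaR = −(μ − z·σ) = −(3.5600 − 2.326 × 6.3874) = −(-11.2971) = 11.2971%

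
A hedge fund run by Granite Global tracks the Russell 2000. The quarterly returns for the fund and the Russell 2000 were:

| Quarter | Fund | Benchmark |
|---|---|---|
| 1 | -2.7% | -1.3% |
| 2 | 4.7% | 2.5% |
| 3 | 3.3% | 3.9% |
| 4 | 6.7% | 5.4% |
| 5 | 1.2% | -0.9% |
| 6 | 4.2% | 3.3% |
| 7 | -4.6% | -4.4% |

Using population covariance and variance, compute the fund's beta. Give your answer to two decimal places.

1.12

r̄p = 1.8286%,  r̄m = 1.2143%
Cov = Σ(rp − r̄p)(rm − r̄m) / 7 = 11.6839
Var(rm) = Σ(rm − r̄m)² / 7 = 10.4355
β = Cov / Var = 11.6839 / 10.4355 = 1.1196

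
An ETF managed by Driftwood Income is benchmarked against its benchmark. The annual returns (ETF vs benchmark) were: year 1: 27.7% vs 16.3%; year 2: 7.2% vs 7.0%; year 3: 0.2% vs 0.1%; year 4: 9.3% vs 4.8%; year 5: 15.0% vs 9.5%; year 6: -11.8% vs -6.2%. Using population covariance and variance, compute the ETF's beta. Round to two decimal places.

r̄p = 7.9333%,  r̄m = 5.2500%
Cov = Σ(rp − r̄p)(rm − r̄m) / 6 = 85.3883
Var(rm) = Σ(rm − r̄m)² / 6 = 50.1758
β = Cov / Var = 85.3883 / 50.1758 = 1.7018

1.70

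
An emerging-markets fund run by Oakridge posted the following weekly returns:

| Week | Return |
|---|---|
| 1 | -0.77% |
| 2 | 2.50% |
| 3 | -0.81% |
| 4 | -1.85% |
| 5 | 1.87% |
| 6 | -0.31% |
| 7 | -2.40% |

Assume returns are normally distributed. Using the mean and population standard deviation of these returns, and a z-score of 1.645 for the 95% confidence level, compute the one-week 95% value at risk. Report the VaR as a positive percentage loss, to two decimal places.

3.02

Mean return r̄ = -1.770 / 7 = -0.2529%
Population std dev = √[19.8269 / 7] = 1.6830%
VaR = −(r̄ − z·σ) = −(-0.2529 − 1.645 × 1.6830) = −(-3.0214) = 3.0214%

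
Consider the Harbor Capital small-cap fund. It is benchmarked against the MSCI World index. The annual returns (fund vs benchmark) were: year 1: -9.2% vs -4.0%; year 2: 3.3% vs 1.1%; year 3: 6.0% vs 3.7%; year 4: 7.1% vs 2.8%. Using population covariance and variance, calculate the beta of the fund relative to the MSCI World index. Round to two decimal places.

r̄p = 1.8000%,  r̄m = 0.9000%
Cov = Σ(rp − r̄p)(rm − r̄m) / 4 = 19.0075
Var(rm) = Σ(rm − r̄m)² / 4 = 8.8750
β = Cov / Var = 19.0075 / 8.8750 = 2.1417

2.14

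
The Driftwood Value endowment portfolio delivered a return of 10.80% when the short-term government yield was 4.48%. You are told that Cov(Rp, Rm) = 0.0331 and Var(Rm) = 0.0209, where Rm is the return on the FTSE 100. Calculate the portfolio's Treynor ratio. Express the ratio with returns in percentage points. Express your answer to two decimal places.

β = Cov / Var = 0.0331 / 0.0209 = 1.5837
Treynor = (Rp − Rf) / β = (10.80% − 4.48%) / 1.5837 = 6.32 / 1.5837 = 3.9907

3.99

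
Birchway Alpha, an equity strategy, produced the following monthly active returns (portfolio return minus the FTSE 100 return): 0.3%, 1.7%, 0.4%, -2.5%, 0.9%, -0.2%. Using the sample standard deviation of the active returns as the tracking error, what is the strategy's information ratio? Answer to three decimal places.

0.070

r̄ = (0.3 + 1.7 + 0.4 − 2.5 + 0.9 − 0.2) / 6 = 0.60 / 6 = 0.1000%
Σ(r − r̄)² = (0.3 − 0.1000)² + (1.7 − 0.1000)² + … = 10.1800
σ = √[10.1800 / 5] = 1.4269%
IR = r̄ / tracking error = 0.1000 / 1.4269 = 0.0701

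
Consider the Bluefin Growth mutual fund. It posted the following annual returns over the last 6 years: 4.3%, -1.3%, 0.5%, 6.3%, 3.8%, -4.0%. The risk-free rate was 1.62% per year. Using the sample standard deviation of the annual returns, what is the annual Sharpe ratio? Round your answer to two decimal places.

-0.01

r̄ = (4.3 − 1.3 + 0.5 + 6.3 + 3.8 − 4) / 6 = 9.60 / 6 = 1.6000%
Sample σ = √[Σ(r − r̄)² / 5] = √[75.2000 / 5] = √15.0400 = 3.8781%
Sharpe = (r̄ − rf) / σ = (1.6000 − 1.62) / 3.8781 = -0.0200 / 3.8781 = -0.0052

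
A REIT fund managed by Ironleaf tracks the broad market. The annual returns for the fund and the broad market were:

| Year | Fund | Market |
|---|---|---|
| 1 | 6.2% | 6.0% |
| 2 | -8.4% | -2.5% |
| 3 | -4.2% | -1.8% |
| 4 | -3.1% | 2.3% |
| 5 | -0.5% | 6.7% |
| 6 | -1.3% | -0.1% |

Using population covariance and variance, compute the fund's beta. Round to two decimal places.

r̄p = -1.8833%,  r̄m = 1.7667%
Cov = Σ(rp − r̄p)(rm − r̄m) / 6 = 12.5622
Var(rm) = Σ(rm − r̄m)² / 6 = 12.8256
β = Cov / Var = 12.5622 / 12.8256 = 0.9795

0.98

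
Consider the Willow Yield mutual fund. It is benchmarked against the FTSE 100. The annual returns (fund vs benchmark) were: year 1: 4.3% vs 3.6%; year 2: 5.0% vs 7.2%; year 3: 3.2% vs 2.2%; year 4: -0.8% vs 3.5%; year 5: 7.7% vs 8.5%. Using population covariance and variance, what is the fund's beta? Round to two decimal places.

r̄p = 3.8800%,  r̄m = 5.0000%
Cov = Σ(rp − r̄p)(rm − r̄m) / 5 = 4.8340
Var(rm) = Σ(rm − r̄m)² / 5 = 5.8280
β = Cov / Var = 4.8340 / 5.8280 = 0.8294

0.83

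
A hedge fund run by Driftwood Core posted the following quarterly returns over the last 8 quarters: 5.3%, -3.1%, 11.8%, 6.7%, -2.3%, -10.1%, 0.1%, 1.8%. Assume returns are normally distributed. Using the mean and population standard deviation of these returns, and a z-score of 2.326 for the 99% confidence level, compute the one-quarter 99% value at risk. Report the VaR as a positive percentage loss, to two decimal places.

13.42

μ = (5.3 − 3.1 + 11.8 + 6.7 − 2.3 − 10.1 + 0.1 + 1.8) / 8 = 10.20 / 8 = 1.2750%
Σ(r − μ)² = (5.3 − 1.2750)² + (-3.1 − 1.2750)² + … = 319.3750
σ = √[319.3750 / 8] = 6.3184%
VaR = −(μ − z·σ) = −(1.2750 − 2.326 × 6.3184) = −(-13.4216) = 13.4216%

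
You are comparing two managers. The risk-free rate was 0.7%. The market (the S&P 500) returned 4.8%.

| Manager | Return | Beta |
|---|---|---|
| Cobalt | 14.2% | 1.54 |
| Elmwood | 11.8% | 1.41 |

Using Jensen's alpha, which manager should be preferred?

Cobalt

Cobalt: α = 14.2% − [0.7% + 1.54 × (4.8% − 0.7%)] = 7.186
Elmwood: α = 11.8% − [0.7% + 1.41 × (4.8% − 0.7%)] = 5.319
Highest: Cobalt (7.186).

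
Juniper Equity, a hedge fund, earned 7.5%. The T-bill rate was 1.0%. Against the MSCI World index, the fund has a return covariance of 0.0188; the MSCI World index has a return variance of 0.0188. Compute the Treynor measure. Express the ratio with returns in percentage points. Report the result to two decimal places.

β = Cov / Var = 0.0188 / 0.0188 = 1.0000
Treynor = (Rp − Rf) / β = (7.5% − 1.0%) / 1.0000 = 6.50 / 1.0000 = 6.5000

6.50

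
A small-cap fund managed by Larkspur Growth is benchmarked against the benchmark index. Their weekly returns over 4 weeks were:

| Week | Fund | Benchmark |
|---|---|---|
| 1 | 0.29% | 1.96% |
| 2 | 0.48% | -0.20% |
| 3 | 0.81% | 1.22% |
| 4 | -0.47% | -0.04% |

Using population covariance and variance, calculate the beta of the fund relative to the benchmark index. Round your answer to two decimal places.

r̄p = 0.2775%,  r̄m = 0.7350%
Cov = Σ(rp − r̄p)(rm − r̄m) / 4 = 0.1659
Var(rm) = Σ(rm − r̄m)² / 4 = 0.8027
β = Cov / Var = 0.1659 / 0.8027 = 0.2067

0.21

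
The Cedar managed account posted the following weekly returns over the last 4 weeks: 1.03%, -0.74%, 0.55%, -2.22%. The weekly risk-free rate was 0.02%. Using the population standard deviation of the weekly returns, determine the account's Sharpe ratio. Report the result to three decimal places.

-0.289

r̄ = (1.03 − 0.74 + 0.55 − 2.22) / 4 = -0.3450%
Population std dev = √[6.3633 / 4] = 1.2613%
Sharpe = (r̄ − rf) / σ = (-0.3450 − 0.02) / 1.2613 = -0.3650 / 1.2613 = -0.2894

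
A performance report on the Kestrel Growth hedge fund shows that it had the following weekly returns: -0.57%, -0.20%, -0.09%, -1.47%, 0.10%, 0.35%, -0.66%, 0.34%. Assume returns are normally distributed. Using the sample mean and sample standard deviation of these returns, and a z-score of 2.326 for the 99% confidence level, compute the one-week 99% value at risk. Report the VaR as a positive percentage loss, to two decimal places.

1.70

r̄ = (-0.57 − 0.2 − 0.09 − 1.47 + 0.1 + 0.35 − 0.66 + 0.34) / 8 = -2.200 / 8 = -0.2750%
Σ(r − r̄)² = (-0.57 − (-0.2750))² + (-0.2 − (-0.2750))² + … = 2.6126
σ = √[2.6126 / 7] = 0.6109%
VaR = −(r̄ − z·σ) = −(-0.2750 − 2.326 × 0.6109) = −(-1.6960) = 1.6960%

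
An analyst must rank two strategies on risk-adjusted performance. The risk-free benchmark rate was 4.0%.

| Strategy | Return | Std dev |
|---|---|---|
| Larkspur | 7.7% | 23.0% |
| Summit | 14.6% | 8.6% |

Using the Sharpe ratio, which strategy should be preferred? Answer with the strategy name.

Summit

Larkspur: Sharpe ratio = (7.7% − 4.0%) / 23.0% = 0.161
Summit: Sharpe ratio = (14.6% − 4.0%) / 8.6% = 1.233
Highest: Summit (1.233).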